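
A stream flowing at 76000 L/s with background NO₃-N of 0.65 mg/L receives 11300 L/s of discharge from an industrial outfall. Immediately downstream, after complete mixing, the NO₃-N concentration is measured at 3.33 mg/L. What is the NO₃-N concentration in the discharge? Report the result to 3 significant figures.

Mass balance: 76000·0.6500 + 11300·Cₑ = 87300·3.330
→ Cₑ = (87300·3.330 − 76000·0.6500) / 11300 = 21.35 mg/L.

21.4 mg/L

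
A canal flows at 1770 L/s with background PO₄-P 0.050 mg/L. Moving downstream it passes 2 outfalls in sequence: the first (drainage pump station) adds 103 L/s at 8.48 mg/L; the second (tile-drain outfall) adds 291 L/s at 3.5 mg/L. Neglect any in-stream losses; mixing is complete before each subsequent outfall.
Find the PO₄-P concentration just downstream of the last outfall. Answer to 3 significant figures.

After outfall 1: Q = 1770 + 103.0 = 1873 L/s; C = (1770·0.05000 + 103.0·8.480)/1873 = 0.5136 mg/L.
After outfall 2: Q = 1873 + 291.0 = 2164 L/s; C = (1873·0.5136 + 291.0·3.500)/2164 = 0.9152 mg/L.

0.915 mg/L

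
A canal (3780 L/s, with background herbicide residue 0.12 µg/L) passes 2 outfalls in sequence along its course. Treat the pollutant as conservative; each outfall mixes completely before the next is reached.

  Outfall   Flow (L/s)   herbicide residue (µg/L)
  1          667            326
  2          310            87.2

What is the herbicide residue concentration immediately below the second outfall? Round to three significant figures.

51.5 µg/L

After outfall 1: Q = 3780 + 667.0 = 4447 L/s; C = (3780·0.1200 + 667.0·326.0)/4447 = 49.00 µg/L.
After outfall 2: Q = 4447 + 310.0 = 4757 L/s; C = (4447·49.00 + 310.0·87.20)/4757 = 51.49 µg/L.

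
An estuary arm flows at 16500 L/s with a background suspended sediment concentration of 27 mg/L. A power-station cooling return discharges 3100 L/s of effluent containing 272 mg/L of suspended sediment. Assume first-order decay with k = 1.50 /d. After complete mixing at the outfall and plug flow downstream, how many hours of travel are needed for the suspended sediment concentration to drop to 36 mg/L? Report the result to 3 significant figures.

After mixing, C = (16500·27.00 + 3100·272.0) / 19600 = 1289000/19600 = 65.75 mg/L.
65.75·exp(−k·t) = 36 → t = ln(65.75/36)/k = 34690 s = 9.637 h.

9.64 h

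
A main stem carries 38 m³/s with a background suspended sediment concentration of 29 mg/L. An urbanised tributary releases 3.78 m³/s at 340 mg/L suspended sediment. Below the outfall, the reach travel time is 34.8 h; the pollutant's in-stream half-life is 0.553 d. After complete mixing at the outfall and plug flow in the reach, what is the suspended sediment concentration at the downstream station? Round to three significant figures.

Mixed concentration C = ΣQC/ΣQ = (38.00·29.00 + 3.780·340.0) / 41.78 = 2387/41.78 = 57.14 mg/L.
Half-life 0.553 d → k = ln 2 / 0.553 = 1.253 d⁻¹.
Decay over the reach: 57.14·exp(−kt) = 57.14·0.1624 = 9.281 mg/L.

9.28 mg/L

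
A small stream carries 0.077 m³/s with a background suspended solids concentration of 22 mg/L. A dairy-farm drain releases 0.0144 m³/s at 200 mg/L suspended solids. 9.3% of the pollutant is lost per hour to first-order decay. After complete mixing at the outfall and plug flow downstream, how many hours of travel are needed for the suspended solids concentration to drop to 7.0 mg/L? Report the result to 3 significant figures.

20.2 h

Mixed concentration C = ΣQC/ΣQ = (0.07700·22.00 + 0.01440·200.0) / 0.09140 = 4.574/0.09140 = 50.04 mg/L.
9.3%/h lost → k = −ln(1 − 0.093) = 0.09761 h⁻¹.
50.04·exp(−k·t) = 7.0 → t = ln(50.04/7.0)/k = 72540 s = 20.15 h.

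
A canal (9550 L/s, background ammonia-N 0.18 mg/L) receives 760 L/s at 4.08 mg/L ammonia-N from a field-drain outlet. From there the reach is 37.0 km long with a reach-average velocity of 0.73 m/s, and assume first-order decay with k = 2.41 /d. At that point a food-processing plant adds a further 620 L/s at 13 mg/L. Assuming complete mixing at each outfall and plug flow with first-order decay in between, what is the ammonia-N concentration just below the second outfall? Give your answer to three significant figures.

Conservation of mass: C = (9550·0.1800 + 760.0·4.080) / 10310 = 4820/10310 = 0.4675 mg/L; combined flow 10310 L/s.
Travel time t = 37.0·1000 / 0.73 = 50680 s = 14.08 h.
Decay over the reach: 0.4675·exp(−kt) = 0.4675·0.2432 = 0.1137 mg/L.
Second outfall: C = (10310·0.1137 + 620.0·13.00)/10930 = 0.8447 mg/L.

0.845 mg/L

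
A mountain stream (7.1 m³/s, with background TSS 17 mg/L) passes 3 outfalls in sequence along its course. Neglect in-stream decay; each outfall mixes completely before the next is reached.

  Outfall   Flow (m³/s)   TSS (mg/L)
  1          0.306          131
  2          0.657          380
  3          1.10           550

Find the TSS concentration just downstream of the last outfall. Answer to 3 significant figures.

Outfall 1: combined Q = 7.406 m³/s; C = (7.100·17.00 + 0.3060·131.0)/7.406 = 21.71 mg/L.
Outfall 2: combined Q = 8.063 m³/s; C = (7.406·21.71 + 0.6570·380.0)/8.063 = 50.90 mg/L.
Outfall 3: combined Q = 9.163 m³/s; C = (8.063·50.90 + 1.100·550.0)/9.163 = 110.8 mg/L.

111 mg/L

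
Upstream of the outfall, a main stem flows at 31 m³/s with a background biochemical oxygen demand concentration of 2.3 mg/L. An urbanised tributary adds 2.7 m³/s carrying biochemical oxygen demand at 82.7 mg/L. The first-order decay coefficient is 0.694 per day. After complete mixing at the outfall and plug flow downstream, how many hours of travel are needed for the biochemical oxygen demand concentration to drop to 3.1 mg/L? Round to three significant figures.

35.9 h

After mixing, C = (31.00·2.300 + 2.700·82.70) / 33.70 = 294.6/33.70 = 8.742 mg/L.
8.742·exp(−k·t) = 3.1 → t = ln(8.742/3.1)/k = 129100 s = 35.85 h.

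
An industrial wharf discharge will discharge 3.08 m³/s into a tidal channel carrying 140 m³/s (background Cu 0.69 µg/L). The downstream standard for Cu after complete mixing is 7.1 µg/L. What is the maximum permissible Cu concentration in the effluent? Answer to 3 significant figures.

298 µg/L

At the limit, (Qr·Cr + Qe·Cₑ)/(Qr + Qe) = 7.1:
Cₑ = (143.1·7.1 − 140.0·0.6900) / 3.080 = 298.5 µg/L.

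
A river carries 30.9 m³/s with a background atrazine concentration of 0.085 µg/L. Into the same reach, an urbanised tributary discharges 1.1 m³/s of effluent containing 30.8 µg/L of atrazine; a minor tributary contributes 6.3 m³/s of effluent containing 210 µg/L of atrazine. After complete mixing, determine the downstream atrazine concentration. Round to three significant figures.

35.5 µg/L

Mass balance: C = (30.90·0.08500 + 1.100·30.80 + 6.300·210.0) / 38.30 = 1360/38.30 = 35.50 µg/L.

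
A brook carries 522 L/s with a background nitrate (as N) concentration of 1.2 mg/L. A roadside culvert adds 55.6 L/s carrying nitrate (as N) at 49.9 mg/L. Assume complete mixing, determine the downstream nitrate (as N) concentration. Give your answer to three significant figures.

Conservation of mass: C = (522.0·1.200 + 55.60·49.90) / 577.6 = 3401/577.6 = 5.888 mg/L.

5.89 mg/L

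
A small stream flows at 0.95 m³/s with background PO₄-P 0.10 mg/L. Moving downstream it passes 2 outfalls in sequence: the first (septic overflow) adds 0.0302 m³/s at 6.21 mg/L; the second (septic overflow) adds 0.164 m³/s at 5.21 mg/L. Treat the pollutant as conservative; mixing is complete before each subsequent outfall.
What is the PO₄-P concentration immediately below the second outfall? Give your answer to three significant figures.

0.994 mg/L

After outfall 1: Q = 0.9500 + 0.03020 = 0.9802 m³/s; C = (0.9500·0.1000 + 0.03020·6.210)/0.9802 = 0.2882 mg/L.
After outfall 2: Q = 0.9802 + 0.1640 = 1.144 m³/s; C = (0.9802·0.2882 + 0.1640·5.210)/1.144 = 0.9937 mg/L.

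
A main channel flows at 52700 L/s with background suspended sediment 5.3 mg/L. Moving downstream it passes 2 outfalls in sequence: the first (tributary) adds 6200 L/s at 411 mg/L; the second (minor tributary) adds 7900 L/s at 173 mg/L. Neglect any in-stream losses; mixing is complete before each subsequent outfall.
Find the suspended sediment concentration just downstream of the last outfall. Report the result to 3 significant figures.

Below outfall 1: Q → 58900 L/s, C = (52700·5.300 + 6200·411.0)/58900 = 48.01 mg/L.
Below outfall 2: Q → 66800 L/s, C = (58900·48.01 + 7900·173.0)/66800 = 62.79 mg/L.

62.8 mg/L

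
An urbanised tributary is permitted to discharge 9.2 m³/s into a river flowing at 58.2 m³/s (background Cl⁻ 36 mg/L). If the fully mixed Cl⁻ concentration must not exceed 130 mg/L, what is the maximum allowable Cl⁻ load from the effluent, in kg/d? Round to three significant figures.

Mass balance at the limit: 58.20·36.00 + 9.200·Cₑ = 67.40·130 → Cₑ = 724.7 mg/L.
Load = 9.200 m³/s × 724.7 g/m³ × 86 400 s/d = 576000 kg/d.

576000 kg/d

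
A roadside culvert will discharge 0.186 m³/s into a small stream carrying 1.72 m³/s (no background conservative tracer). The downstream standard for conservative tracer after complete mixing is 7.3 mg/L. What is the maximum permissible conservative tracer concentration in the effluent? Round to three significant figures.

74.8 mg/L

At the limit, (Qr·Cr + Qe·Cₑ)/(Qr + Qe) = 7.3:
Cₑ = (1.906·7.3 − 1.720·0) / 0.1860 = 74.81 mg/L.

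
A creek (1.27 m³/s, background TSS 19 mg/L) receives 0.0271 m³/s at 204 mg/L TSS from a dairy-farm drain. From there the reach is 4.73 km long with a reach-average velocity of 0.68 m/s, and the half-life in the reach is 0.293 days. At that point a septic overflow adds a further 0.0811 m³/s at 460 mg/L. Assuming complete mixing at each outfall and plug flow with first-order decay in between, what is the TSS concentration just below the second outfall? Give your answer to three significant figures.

Conservation of mass: C = (1.270·19.00 + 0.02710·204.0) / 1.297 = 29.66/1.297 = 22.87 mg/L; combined flow 1.297 m³/s.
Travel time t = 4.73·1000 / 0.68 = 6956 s = 1.932 h.
Half-life 0.293 d → k = ln 2 / 0.293 = 2.366 d⁻¹.
Decay over the reach: 22.87·exp(−kt) = 22.87·0.8266 = 18.90 mg/L.
Second outfall: C = (1.297·18.90 + 0.08110·460.0)/1.378 = 44.86 mg/L.

44.9 mg/L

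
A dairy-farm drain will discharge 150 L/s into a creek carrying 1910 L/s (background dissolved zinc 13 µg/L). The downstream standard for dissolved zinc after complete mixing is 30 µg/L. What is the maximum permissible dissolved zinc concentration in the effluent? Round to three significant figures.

At the limit, (Qr·Cr + Qe·Cₑ)/(Qr + Qe) = 30:
Cₑ = (2060·30 − 1910·13.00) / 150.0 = 246.5 µg/L.

246 µg/L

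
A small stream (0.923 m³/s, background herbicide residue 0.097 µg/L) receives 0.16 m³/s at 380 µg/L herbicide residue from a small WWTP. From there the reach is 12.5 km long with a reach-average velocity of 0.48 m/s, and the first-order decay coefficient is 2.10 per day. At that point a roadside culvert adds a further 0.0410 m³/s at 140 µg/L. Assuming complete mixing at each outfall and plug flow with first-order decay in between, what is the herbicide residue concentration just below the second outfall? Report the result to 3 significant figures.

Mixed concentration C = ΣQC/ΣQ = (0.9230·0.09700 + 0.1600·380.0) / 1.083 = 60.89/1.083 = 56.22 µg/L; combined flow 1.083 m³/s.
Travel time t = 12.5·1000 / 0.48 = 26040 s = 7.234 h.
Applying C = C₀e^(−kt): 56.22 × 0.5310 = 29.86 µg/L.
At the second outfall, C = (1.083·29.86 + 0.04100·140.0) / (1.083 + 0.04100) = 33.87 µg/L.

33.9 µg/L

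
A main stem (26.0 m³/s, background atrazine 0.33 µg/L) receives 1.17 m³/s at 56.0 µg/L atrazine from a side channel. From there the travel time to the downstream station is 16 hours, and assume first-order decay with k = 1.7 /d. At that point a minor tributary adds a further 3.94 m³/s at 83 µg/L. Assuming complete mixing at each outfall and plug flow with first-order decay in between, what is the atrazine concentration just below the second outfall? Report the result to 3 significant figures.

11.3 µg/L

Flow-weighted average: C = (26.00·0.3300 + 1.170·56.00) / 27.17 = 74.10/27.17 = 2.727 µg/L; combined flow 27.17 m³/s.
Decay over the reach: 2.727·exp(−kt) = 2.727·0.3220 = 0.8781 µg/L.
Second outfall: C = (27.17·0.8781 + 3.940·83.00)/31.11 = 11.28 µg/L.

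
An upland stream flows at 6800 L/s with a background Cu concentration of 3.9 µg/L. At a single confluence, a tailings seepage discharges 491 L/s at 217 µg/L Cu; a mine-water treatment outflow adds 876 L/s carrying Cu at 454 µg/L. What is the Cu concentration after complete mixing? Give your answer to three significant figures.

65.0 µg/L

Mixed concentration C = ΣQC/ΣQ = (6800·3.900 + 491.0·217.0 + 876.0·454.0) / 8167 = 530800/8167 = 64.99 µg/L.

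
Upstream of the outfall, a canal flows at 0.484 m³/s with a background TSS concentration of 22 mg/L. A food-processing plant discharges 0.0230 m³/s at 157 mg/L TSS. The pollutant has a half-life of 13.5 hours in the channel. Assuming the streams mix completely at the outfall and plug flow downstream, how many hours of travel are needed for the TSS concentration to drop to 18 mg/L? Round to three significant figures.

8.69 h

Mass balance: C = (0.4840·22.00 + 0.02300·157.0) / 0.5070 = 14.26/0.5070 = 28.12 mg/L.
Half-life 13.5 h → k = ln 2 / 13.5 = 0.05134 h⁻¹ = 1.232 d⁻¹.
28.12·exp(−k·t) = 18 → t = ln(28.12/18)/k = 31290 s = 8.692 h.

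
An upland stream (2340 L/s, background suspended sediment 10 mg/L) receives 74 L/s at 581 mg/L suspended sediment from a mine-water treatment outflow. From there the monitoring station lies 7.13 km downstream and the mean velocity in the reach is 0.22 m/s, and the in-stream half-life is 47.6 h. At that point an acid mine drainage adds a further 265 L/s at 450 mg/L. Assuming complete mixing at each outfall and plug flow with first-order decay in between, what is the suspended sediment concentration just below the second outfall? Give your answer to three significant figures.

Flow-weighted average: C = (2340·10.00 + 74.00·581.0) / 2414 = 66390/2414 = 27.50 mg/L; combined flow 2414 L/s.
Travel time t = 7.13·1000 / 0.22 = 32410 s = 9.003 h.
Half-life 47.6 h → k = ln 2 / 47.6 = 0.01456 h⁻¹ = 0.3495 d⁻¹.
Applying C = C₀e^(−kt): 27.50 × 0.8771 = 24.12 mg/L.
Second outfall: C = (2414·24.12 + 265.0·450.0)/2679 = 66.25 mg/L.

66.3 mg/L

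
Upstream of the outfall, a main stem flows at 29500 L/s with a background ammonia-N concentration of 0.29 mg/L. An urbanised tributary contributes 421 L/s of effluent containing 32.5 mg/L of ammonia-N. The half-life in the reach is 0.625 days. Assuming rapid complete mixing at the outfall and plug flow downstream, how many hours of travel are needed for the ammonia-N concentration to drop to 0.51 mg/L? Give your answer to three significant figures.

After mixing, C = (29500·0.2900 + 421.0·32.50) / 29920 = 22240/29920 = 0.7432 mg/L.
Half-life 0.625 d → k = ln 2 / 0.625 = 1.109 d⁻¹.
0.7432·exp(−k·t) = 0.51 → t = ln(0.7432/0.51)/k = 29340 s = 8.149 h.

8.15 h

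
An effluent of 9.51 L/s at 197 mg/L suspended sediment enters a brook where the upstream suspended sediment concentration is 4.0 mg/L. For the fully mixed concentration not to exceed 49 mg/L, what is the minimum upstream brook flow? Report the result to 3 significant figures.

Set C_mix = 49: (Q·4.000 + 9.510·197.0) / (Q + 9.510) = 49
→ Q = 9.510·(197.0 − 49)/(49 − 4.000) = 31.28 L/s.

31.3 L/s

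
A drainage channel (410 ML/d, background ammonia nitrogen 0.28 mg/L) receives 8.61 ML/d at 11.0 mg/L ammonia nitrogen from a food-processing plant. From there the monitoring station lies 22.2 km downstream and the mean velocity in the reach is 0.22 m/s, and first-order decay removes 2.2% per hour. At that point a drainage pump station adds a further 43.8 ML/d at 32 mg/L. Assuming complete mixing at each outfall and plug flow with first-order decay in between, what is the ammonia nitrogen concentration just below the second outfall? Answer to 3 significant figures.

Mass balance: C = (410.0·0.2800 + 8.610·11.00) / 418.6 = 209.5/418.6 = 0.5005 mg/L; combined flow 418.6 ML/d.
Travel time t = 22.2·1000 / 0.22 = 100900 s = 28.03 h.
2.2%/h lost → k = −ln(1 − 0.022) = 0.02225 h⁻¹.
Decay over the reach: 0.5005·exp(−kt) = 0.5005·0.5360 = 0.2683 mg/L.
Second outfall: C = (418.6·0.2683 + 43.80·32.00)/462.4 = 3.274 mg/L.

3.27 mg/L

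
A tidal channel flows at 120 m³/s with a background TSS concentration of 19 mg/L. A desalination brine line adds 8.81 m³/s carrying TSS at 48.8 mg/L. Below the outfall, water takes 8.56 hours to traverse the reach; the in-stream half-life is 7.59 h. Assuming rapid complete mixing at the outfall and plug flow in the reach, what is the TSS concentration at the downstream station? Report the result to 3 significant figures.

Mixed concentration C = ΣQC/ΣQ = (120.0·19.00 + 8.810·48.80) / 128.8 = 2710/128.8 = 21.04 mg/L.
Half-life 7.59 h → k = ln 2 / 7.59 = 0.09132 h⁻¹ = 2.192 d⁻¹.
After decay, C = 21.04 × e^(−kt) = 21.04 × 0.4576 = 9.627 mg/L.

9.63 mg/L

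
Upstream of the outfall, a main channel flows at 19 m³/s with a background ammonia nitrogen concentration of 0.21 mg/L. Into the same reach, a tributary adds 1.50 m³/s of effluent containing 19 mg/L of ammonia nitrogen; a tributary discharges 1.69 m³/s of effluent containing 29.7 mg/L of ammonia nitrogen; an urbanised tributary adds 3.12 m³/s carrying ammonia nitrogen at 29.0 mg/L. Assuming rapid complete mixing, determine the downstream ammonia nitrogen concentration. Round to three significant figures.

Mass balance: C = (19.00·0.2100 + 1.500·19.00 + 1.690·29.70 + 3.120·29.00) / 25.31 = 173.2/25.31 = 6.842 mg/L.

6.84 mg/L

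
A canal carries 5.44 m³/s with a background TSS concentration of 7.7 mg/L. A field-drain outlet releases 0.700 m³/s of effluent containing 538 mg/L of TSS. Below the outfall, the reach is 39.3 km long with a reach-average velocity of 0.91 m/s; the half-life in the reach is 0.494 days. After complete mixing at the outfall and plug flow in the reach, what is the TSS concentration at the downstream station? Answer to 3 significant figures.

33.8 mg/L

Mass balance: C = (5.440·7.700 + 0.7000·538.0) / 6.140 = 418.5/6.140 = 68.16 mg/L.
Travel time t = 39.3·1000 / 0.91 = 43190 s = 12.00 h.
Half-life 0.494 d → k = ln 2 / 0.494 = 1.403 d⁻¹.
Applying C = C₀e^(−kt): 68.16 × 0.4959 = 33.80 mg/L.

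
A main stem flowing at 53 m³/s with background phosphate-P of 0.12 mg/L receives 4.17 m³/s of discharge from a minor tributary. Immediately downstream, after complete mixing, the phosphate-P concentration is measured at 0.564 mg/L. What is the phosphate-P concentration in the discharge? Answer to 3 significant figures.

6.21 mg/L

Mass balance: 53.00·0.1200 + 4.170·Cₑ = 57.17·0.5640
→ Cₑ = (57.17·0.5640 − 53.00·0.1200) / 4.170 = 6.207 mg/L.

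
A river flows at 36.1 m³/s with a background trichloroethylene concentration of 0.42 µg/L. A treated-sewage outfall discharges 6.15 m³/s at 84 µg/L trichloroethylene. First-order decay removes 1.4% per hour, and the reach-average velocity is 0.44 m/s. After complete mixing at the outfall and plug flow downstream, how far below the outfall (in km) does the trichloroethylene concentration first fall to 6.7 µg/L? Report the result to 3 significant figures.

70.8 km

After mixing, C = (36.10·0.4200 + 6.150·84.00) / 42.25 = 531.8/42.25 = 12.59 µg/L.
1.4%/h lost → k = −ln(1 − 0.014) = 0.01410 h⁻¹.
Set 12.59·exp(−k·t) = 6.7 → t = ln(12.59/6.7)/k = 161000 s = 44.72 h.
Distance = v·t = 0.44·161000 = 70830 m = 70.83 km.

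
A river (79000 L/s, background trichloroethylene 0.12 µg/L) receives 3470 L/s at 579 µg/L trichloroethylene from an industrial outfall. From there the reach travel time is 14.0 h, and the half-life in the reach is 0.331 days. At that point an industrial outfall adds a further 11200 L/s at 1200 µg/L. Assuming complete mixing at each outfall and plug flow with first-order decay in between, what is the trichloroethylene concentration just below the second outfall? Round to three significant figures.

150 µg/L

Mixed concentration C = ΣQC/ΣQ = (79000·0.1200 + 3470·579.0) / 82470 = 2019000/82470 = 24.48 µg/L; combined flow 82470 L/s.
Half-life 0.331 d → k = ln 2 / 0.331 = 2.094 d⁻¹.
After decay, C = 24.48 × e^(−kt) = 24.48 × 0.2948 = 7.215 µg/L.
At the second outfall, C = (82470·7.215 + 11200·1200) / (82470 + 11200) = 149.8 µg/L.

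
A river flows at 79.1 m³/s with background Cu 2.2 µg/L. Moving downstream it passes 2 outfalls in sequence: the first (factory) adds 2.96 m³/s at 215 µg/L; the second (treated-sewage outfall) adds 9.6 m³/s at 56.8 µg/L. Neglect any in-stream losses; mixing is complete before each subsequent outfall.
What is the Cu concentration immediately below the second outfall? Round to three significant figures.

Outfall 1: combined Q = 82.06 m³/s; C = (79.10·2.200 + 2.960·215.0)/82.06 = 9.876 µg/L.
Outfall 2: combined Q = 91.66 m³/s; C = (82.06·9.876 + 9.600·56.80)/91.66 = 14.79 µg/L.

14.8 µg/L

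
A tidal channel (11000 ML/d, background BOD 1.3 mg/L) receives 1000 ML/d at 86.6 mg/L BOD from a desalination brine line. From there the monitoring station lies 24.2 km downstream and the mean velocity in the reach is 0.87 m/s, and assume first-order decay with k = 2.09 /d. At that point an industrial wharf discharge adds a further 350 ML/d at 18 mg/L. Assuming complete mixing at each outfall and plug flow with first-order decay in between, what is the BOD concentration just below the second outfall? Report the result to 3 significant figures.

4.68 mg/L

Conservation of mass: C = (11000·1.300 + 1000·86.60) / 12000 = 100900/12000 = 8.408 mg/L; combined flow 12000 ML/d.
Travel time t = 24.2·1000 / 0.87 = 27820 s = 7.727 h.
After decay, C = 8.408 × e^(−kt) = 8.408 × 0.5102 = 4.290 mg/L.
At the second outfall, C = (12000·4.290 + 350.0·18.00) / (12000 + 350.0) = 4.679 mg/L.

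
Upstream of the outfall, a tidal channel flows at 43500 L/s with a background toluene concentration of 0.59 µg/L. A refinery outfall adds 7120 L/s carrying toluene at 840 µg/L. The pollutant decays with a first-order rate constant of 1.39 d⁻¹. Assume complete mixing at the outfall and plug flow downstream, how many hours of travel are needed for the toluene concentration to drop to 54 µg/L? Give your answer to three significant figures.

13.6 h

Mixed concentration C = ΣQC/ΣQ = (43500·0.5900 + 7120·840.0) / 50620 = 6006000/50620 = 118.7 µg/L.
118.7·exp(−k·t) = 54 → t = ln(118.7/54)/k = 48930 s = 13.59 h.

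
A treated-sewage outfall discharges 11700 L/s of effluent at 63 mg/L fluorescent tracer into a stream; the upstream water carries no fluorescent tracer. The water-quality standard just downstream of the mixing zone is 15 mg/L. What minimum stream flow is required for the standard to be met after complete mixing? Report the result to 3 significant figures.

37400 L/s

Set C_mix = 15: (Q·0 + 11700·63.00) / (Q + 11700) = 15
→ Q = 11700·(63.00 − 15)/(15 − 0) = 37440 L/s.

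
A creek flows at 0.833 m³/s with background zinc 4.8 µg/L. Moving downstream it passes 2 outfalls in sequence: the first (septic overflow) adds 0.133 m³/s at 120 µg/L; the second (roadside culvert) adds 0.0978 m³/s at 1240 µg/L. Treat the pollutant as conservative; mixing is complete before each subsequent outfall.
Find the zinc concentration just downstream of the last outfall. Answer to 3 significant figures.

Outfall 1: combined Q = 0.9660 m³/s; C = (0.8330·4.800 + 0.1330·120.0)/0.9660 = 20.66 µg/L.
Outfall 2: combined Q = 1.064 m³/s; C = (0.9660·20.66 + 0.09780·1240)/1.064 = 132.8 µg/L.

133 µg/L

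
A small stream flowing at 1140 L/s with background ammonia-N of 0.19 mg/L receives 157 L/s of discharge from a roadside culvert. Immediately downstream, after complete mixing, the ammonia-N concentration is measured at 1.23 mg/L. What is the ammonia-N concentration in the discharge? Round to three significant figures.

8.78 mg/L

Mass balance: 1140·0.1900 + 157.0·Cₑ = 1297·1.230
→ Cₑ = (1297·1.230 − 1140·0.1900) / 157.0 = 8.782 mg/L.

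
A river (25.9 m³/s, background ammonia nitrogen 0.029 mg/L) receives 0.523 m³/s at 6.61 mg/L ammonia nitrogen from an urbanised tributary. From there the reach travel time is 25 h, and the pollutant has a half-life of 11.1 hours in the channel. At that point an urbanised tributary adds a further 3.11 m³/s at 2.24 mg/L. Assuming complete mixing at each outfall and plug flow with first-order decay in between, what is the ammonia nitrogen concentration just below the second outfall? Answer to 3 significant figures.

0.266 mg/L

After mixing, C = (25.90·0.02900 + 0.5230·6.610) / 26.42 = 4.208/26.42 = 0.1593 mg/L; combined flow 26.42 m³/s.
Half-life 11.1 h → k = ln 2 / 11.1 = 0.06245 h⁻¹ = 1.499 d⁻¹.
First-order decay: C = 0.1593·exp(−k·t) = 0.1593·0.2099 = 0.03343 mg/L.
Second outfall: C = (26.42·0.03343 + 3.110·2.240)/29.53 = 0.2658 mg/L.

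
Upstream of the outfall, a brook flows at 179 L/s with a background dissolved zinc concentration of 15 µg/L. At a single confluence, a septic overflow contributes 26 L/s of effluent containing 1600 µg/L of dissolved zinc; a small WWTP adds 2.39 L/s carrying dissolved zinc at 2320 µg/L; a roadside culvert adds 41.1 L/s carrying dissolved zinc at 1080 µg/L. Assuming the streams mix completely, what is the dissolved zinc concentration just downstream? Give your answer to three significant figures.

379 µg/L

After mixing, C = (179.0·15.00 + 26.00·1600 + 2.390·2320 + 41.10·1080) / 248.5 = 94220/248.5 = 379.2 µg/L.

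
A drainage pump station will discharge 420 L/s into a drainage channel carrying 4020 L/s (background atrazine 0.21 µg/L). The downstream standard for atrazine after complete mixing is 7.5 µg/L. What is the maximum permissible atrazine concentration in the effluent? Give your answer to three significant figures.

77.3 µg/L

At the limit, (Qr·Cr + Qe·Cₑ)/(Qr + Qe) = 7.5:
Cₑ = (4440·7.5 − 4020·0.2100) / 420.0 = 77.28 µg/L.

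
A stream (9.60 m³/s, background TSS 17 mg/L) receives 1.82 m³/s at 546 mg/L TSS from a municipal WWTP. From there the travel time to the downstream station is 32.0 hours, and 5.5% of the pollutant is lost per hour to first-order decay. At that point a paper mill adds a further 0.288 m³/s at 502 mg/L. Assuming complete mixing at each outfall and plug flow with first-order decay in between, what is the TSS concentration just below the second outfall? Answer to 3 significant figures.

28.5 mg/L

Mass balance: C = (9.600·17.00 + 1.820·546.0) / 11.42 = 1157/11.42 = 101.3 mg/L; combined flow 11.42 m³/s.
5.5%/h lost → k = −ln(1 − 0.055) = 0.05657 h⁻¹.
First-order decay: C = 101.3·exp(−k·t) = 101.3·0.1636 = 16.58 mg/L.
Second outfall: C = (11.42·16.58 + 0.2880·502.0)/11.71 = 28.52 mg/L.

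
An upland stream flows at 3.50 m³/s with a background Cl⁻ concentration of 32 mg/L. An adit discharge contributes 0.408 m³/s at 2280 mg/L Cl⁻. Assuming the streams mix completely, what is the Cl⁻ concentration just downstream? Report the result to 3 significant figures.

267 mg/L

Conservation of mass: C = (3.500·32.00 + 0.4080·2280) / 3.908 = 1042/3.908 = 266.7 mg/L.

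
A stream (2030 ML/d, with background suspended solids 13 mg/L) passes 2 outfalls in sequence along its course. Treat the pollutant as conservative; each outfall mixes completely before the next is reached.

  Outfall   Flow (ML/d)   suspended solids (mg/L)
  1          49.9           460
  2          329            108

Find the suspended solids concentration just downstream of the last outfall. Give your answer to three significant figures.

Outfall 1: combined Q = 2080 ML/d; C = (2030·13.00 + 49.90·460.0)/2080 = 23.72 mg/L.
Outfall 2: combined Q = 2409 ML/d; C = (2080·23.72 + 329.0·108.0)/2409 = 35.23 mg/L.

35.2 mg/L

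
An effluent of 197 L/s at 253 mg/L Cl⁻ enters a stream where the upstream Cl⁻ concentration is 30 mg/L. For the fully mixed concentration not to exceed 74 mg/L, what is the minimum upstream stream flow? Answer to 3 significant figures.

801 L/s

Set C_mix = 74: (Q·30.00 + 197.0·253.0) / (Q + 197.0) = 74
→ Q = 197.0·(253.0 − 74)/(74 − 30.00) = 801.4 L/s.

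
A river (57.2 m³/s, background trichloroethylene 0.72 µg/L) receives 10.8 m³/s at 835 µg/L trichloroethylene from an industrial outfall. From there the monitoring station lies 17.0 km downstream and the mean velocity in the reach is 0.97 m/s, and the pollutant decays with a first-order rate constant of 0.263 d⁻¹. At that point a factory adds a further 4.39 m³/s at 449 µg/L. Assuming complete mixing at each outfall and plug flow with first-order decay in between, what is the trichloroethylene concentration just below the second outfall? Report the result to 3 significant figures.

146 µg/L

Conservation of mass: C = (57.20·0.7200 + 10.80·835.0) / 68.00 = 9059/68.00 = 133.2 µg/L; combined flow 68.00 m³/s.
Travel time t = 17.0·1000 / 0.97 = 17530 s = 4.868 h.
Applying C = C₀e^(−kt): 133.2 × 0.9480 = 126.3 µg/L.
Second outfall: C = (68.00·126.3 + 4.390·449.0)/72.39 = 145.9 µg/L.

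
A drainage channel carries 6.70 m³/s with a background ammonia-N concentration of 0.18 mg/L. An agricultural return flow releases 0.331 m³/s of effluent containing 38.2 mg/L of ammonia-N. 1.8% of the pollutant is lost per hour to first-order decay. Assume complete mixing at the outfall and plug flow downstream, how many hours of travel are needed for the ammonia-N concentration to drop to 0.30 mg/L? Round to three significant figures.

104 h

After mixing, C = (6.700·0.1800 + 0.3310·38.20) / 7.031 = 13.85/7.031 = 1.970 mg/L.
1.8%/h lost → k = −ln(1 − 0.018) = 0.01816 h⁻¹.
1.970·exp(−k·t) = 0.30 → t = ln(1.970/0.30)/k = 373000 s = 103.6 h.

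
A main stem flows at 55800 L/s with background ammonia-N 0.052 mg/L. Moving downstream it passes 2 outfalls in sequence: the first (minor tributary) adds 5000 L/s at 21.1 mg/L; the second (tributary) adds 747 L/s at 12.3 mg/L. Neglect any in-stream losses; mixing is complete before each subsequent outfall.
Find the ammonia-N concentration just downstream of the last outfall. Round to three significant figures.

After outfall 1: Q = 55800 + 5000 = 60800 L/s; C = (55800·0.05200 + 5000·21.10)/60800 = 1.783 mg/L.
After outfall 2: Q = 60800 + 747.0 = 61550 L/s; C = (60800·1.783 + 747.0·12.30)/61550 = 1.911 mg/L.

1.91 mg/L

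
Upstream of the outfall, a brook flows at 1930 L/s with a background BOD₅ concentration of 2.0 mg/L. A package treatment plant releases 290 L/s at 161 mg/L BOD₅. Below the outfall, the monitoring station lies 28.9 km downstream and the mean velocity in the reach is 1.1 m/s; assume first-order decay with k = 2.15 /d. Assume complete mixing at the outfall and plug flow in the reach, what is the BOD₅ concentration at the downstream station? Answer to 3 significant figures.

11.8 mg/L

Mass balance: C = (1930·2.000 + 290.0·161.0) / 2220 = 50550/2220 = 22.77 mg/L.
Travel time t = 28.9·1000 / 1.1 = 26270 s = 7.298 h.
First-order decay: C = 22.77·exp(−k·t) = 22.77·0.5201 = 11.84 mg/L.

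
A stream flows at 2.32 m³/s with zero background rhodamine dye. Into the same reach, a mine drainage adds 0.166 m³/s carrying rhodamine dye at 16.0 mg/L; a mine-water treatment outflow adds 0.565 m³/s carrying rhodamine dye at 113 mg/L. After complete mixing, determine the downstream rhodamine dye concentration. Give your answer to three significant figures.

21.8 mg/L

Mixed concentration C = ΣQC/ΣQ = (2.320·0 + 0.1660·16.00 + 0.5650·113.0) / 3.051 = 66.50/3.051 = 21.80 mg/L.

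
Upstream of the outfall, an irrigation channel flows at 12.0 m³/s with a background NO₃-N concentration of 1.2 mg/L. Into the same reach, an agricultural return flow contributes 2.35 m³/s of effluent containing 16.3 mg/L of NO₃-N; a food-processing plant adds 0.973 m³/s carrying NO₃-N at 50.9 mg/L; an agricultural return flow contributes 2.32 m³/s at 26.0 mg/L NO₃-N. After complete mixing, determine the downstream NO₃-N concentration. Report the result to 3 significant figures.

Conservation of mass: C = (12.00·1.200 + 2.350·16.30 + 0.9730·50.90 + 2.320·26.00) / 17.64 = 162.6/17.64 = 9.213 mg/L.

9.21 mg/L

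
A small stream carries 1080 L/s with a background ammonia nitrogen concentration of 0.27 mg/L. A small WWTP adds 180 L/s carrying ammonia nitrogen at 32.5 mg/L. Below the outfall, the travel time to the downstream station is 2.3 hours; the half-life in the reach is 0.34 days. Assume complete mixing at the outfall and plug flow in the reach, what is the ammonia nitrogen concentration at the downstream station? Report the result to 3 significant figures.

4.01 mg/L

Conservation of mass: C = (1080·0.2700 + 180.0·32.50) / 1260 = 6142/1260 = 4.874 mg/L.
Half-life 0.34 d → k = ln 2 / 0.34 = 2.039 d⁻¹.
Decay over the reach: 4.874·exp(−kt) = 4.874·0.8225 = 4.009 mg/L.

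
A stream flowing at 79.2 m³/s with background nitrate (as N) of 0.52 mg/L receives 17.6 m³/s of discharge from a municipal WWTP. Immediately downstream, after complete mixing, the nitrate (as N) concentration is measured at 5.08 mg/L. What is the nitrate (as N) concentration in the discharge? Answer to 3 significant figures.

Mass balance: 79.20·0.5200 + 17.60·Cₑ = 96.80·5.080
→ Cₑ = (96.80·5.080 − 79.20·0.5200) / 17.60 = 25.60 mg/L.

25.6 mg/L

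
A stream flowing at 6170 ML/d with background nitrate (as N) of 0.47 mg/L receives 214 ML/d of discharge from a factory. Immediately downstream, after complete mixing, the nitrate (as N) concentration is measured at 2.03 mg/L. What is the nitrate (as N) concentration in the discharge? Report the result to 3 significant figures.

47.0 mg/L

Mass balance: 6170·0.4700 + 214.0·Cₑ = 6384·2.030
→ Cₑ = (6384·2.030 − 6170·0.4700) / 214.0 = 47.01 mg/L.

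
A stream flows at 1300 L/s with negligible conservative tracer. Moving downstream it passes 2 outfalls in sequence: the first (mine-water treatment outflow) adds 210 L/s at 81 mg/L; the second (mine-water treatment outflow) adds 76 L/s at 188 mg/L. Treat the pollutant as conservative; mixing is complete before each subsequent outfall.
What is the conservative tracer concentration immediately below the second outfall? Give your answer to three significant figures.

19.7 mg/L

Below outfall 1: Q → 1510 L/s, C = (1300·0 + 210.0·81.00)/1510 = 11.26 mg/L.
Below outfall 2: Q → 1586 L/s, C = (1510·11.26 + 76.00·188.0)/1586 = 19.73 mg/L.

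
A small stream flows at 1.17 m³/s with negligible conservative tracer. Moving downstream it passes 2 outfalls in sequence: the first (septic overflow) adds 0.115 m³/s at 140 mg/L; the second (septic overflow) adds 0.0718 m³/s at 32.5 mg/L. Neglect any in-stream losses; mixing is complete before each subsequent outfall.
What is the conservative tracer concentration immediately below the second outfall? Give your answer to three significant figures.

Below outfall 1: Q → 1.285 m³/s, C = (1.170·0 + 0.1150·140.0)/1.285 = 12.53 mg/L.
Below outfall 2: Q → 1.357 m³/s, C = (1.285·12.53 + 0.07180·32.50)/1.357 = 13.59 mg/L.

13.6 mg/L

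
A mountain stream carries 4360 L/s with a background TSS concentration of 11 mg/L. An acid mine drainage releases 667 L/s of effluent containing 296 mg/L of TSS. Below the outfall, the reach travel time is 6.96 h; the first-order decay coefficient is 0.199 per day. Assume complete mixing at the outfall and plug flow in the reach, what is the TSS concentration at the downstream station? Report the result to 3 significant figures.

46.1 mg/L

Flow-weighted average: C = (4360·11.00 + 667.0·296.0) / 5027 = 245400/5027 = 48.81 mg/L.
Applying C = C₀e^(−kt): 48.81 × 0.9439 = 46.08 mg/L.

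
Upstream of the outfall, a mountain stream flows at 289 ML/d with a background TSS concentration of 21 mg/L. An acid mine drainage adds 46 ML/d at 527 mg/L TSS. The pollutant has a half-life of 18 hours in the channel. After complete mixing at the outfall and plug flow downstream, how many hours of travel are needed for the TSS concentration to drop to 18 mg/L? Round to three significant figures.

41.9 h

Mixed concentration C = ΣQC/ΣQ = (289.0·21.00 + 46.00·527.0) / 335.0 = 30310/335.0 = 90.48 mg/L.
Half-life 18 h → k = ln 2 / 18 = 0.03851 h⁻¹ = 0.9242 d⁻¹.
90.48·exp(−k·t) = 18 → t = ln(90.48/18)/k = 151000 s = 41.93 h.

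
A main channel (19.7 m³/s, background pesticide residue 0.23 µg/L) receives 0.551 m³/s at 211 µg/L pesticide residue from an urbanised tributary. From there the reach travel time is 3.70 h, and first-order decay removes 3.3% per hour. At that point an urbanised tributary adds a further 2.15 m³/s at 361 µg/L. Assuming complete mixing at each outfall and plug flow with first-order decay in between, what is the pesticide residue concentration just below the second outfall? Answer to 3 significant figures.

Conservation of mass: C = (19.70·0.2300 + 0.5510·211.0) / 20.25 = 120.8/20.25 = 5.965 µg/L; combined flow 20.25 m³/s.
3.3%/h lost → k = −ln(1 − 0.033) = 0.03356 h⁻¹.
After decay, C = 5.965 × e^(−kt) = 5.965 × 0.8832 = 5.268 µg/L.
Second outfall: C = (20.25·5.268 + 2.150·361.0)/22.40 = 39.41 µg/L.

39.4 µg/L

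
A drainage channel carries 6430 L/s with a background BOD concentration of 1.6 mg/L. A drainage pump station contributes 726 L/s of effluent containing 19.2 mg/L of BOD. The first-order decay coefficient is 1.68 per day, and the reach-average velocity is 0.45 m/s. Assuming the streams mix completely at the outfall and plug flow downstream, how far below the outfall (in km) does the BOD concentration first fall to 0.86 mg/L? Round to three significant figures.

Mass balance: C = (6430·1.600 + 726.0·19.20) / 7156 = 24230/7156 = 3.386 mg/L.
Set 3.386·exp(−k·t) = 0.86 → t = ln(3.386/0.86)/k = 70480 s = 19.58 h.
Distance = v·t = 0.45·70480 = 31710 m = 31.71 km.

31.7 km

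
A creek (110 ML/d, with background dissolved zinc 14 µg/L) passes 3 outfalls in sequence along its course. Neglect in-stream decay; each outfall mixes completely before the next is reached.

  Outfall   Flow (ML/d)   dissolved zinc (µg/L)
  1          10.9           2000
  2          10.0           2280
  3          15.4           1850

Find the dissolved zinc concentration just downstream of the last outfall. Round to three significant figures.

510 µg/L

Outfall 1: combined Q = 120.9 ML/d; C = (110.0·14.00 + 10.90·2000)/120.9 = 193.1 µg/L.
Outfall 2: combined Q = 130.9 ML/d; C = (120.9·193.1 + 10.00·2280)/130.9 = 352.5 µg/L.
Outfall 3: combined Q = 146.3 ML/d; C = (130.9·352.5 + 15.40·1850)/146.3 = 510.1 µg/L.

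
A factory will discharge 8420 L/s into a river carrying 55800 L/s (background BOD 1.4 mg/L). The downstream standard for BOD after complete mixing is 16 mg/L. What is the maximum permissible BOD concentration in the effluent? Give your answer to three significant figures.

At the limit, (Qr·Cr + Qe·Cₑ)/(Qr + Qe) = 16:
Cₑ = (64220·16 − 55800·1.400) / 8420 = 112.8 mg/L.

113 mg/L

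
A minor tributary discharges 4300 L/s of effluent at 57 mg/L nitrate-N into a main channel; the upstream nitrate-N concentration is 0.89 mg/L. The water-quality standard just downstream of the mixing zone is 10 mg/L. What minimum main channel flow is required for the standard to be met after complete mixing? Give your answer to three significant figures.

22200 L/s

Set C_mix = 10: (Q·0.8900 + 4300·57.00) / (Q + 4300) = 10
→ Q = 4300·(57.00 − 10)/(10 − 0.8900) = 22180 L/s.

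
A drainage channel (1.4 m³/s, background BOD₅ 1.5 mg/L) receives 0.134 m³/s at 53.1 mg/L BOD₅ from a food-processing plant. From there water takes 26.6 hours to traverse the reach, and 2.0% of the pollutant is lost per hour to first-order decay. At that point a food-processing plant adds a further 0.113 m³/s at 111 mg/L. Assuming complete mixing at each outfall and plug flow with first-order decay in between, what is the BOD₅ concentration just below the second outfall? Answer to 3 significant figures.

Conservation of mass: C = (1.400·1.500 + 0.1340·53.10) / 1.534 = 9.215/1.534 = 6.007 mg/L; combined flow 1.534 m³/s.
2.0%/h lost → k = −ln(1 − 0.02) = 0.02020 h⁻¹.
Decay over the reach: 6.007·exp(−kt) = 6.007·0.5843 = 3.510 mg/L.
Second outfall: C = (1.534·3.510 + 0.1130·111.0)/1.647 = 10.88 mg/L.

10.9 mg/L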